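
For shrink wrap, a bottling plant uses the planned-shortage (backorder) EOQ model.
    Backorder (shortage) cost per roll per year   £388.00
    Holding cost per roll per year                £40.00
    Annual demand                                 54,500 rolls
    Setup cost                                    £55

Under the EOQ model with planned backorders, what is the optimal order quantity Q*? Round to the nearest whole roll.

407 rolls

Q* = √(2DS/H) · √((H + b)/b)
   = √(2 × 54,500 × 55 / 40) · √((40 + 388) / 388)
   = 387.137 × 1.0503 ≈ 406.60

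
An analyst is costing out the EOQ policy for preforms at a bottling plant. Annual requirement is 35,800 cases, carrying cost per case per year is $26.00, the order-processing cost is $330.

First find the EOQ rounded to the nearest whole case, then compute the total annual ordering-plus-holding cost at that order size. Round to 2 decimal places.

$24,785.64

Q* = √(2·D·S / H) = √(2·35,800·330 / 26) = √908,769.2 ≈ 953.29 → Q = 953 cases
Ordering: D/Q × S = 35,800/953 × $330 = $12,396.64
Holding:  Q/2 × H = 953/2 × $26 = $12,389.00
Total = $12,396.64 + $12,389.00 = $24,785.64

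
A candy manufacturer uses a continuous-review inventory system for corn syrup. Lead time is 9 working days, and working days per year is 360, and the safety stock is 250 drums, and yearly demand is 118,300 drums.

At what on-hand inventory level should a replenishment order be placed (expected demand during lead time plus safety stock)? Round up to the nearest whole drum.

Daily demand d = 118,300 / 360 = 328.611 drums/day
Demand during lead time = 328.611 × 9 = 2,957.50
Reorder point = 2,957.50 + 250 = 3,207.50 → round up

3,208 drums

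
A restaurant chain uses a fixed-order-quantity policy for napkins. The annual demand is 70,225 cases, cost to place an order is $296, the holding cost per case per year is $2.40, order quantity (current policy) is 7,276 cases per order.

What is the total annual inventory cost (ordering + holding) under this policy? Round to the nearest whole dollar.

$11,588

Orders/yr = 70,225/7,276 = 9.652; ordering cost = 9.652 × $296 = $2,856.87
Average inventory = 7,276/2 = 3638; holding cost = 3638 × $2.4 = $8,731.20
Total = $2,856.87 + $8,731.20 = $11,588.07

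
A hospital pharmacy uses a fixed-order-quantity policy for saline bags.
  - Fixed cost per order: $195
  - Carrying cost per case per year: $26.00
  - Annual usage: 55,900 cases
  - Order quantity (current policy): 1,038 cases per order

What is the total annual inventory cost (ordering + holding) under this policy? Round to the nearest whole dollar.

Ordering: D/Q × S = 55,900/1,038 × $195 = $10,501.45
Holding:  Q/2 × H = 1,038/2 × $26 = $13,494.00
Total = $10,501.45 + $13,494.00 = $23,995.45

$23,995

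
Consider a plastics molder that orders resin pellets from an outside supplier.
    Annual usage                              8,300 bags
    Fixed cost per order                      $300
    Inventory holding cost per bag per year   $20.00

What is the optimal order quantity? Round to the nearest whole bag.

EOQ = √(2DS/H) = √(2 × 8,300 × 300 / 20)
    = √(249,000.00) ≈ 499.00

499 bags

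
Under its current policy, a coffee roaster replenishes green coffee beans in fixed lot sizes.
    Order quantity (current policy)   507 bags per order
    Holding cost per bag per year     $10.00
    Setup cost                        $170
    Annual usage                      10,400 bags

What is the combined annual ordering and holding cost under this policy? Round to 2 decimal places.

Orders/yr = 10,400/507 = 20.513; ordering cost = 20.513 × $170 = $3,487.18
Average inventory = 507/2 = 253.5; holding cost = 253.5 × $10 = $2,535.00
Total = $3,487.18 + $2,535.00 = $6,022.18

$6,022.18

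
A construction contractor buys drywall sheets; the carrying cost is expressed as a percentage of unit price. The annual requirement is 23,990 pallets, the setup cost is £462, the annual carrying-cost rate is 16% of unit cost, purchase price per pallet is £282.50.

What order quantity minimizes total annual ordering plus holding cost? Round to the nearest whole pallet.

700 pallets

Carrying cost H = £282.5 × 16% = £45.2000/pallet/yr
Optimal lot size Q* = (2 × 23,990 × £462 / £45.2)^½ ≈ 700.30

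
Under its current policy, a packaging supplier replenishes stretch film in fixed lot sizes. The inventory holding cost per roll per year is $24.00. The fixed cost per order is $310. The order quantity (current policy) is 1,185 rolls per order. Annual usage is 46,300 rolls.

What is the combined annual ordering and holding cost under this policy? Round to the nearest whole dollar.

Orders/yr = 46,300/1,185 = 39.072; ordering cost = 39.072 × $310 = $12,112.24
Average inventory = 1,185/2 = 592.5; holding cost = 592.5 × $24 = $14,220.00
Total = $12,112.24 + $14,220.00 = $26,332.24

$26,332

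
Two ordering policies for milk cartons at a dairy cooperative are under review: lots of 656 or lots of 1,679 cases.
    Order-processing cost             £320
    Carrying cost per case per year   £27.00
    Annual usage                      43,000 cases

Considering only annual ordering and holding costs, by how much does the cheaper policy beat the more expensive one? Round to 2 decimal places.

Annual cost at Q: ordering D·S/Q plus holding Q·H/2.
TC(656) = (43,000/656)×320 + (656/2)×27 = £29,831.61
TC(1,679) = (43,000/1,679)×320 + (1,679/2)×27 = £30,861.85
Cheaper: Q = 656.  Difference = £1,030.24

£1,030.24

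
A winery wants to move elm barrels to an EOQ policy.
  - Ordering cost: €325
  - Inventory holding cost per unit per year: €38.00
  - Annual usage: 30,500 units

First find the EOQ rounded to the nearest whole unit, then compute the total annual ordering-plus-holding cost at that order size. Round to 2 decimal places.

€27,447.22

Q* = √(2·D·S / H) = √(2·30,500·325 / 38) = √521,710.5 ≈ 722.30 → Q = 722 units
Orders/yr = 30,500/722 = 42.244; ordering cost = 42.244 × €325 = €13,729.22
Average inventory = 722/2 = 361; holding cost = 361 × €38 = €13,718.00
Total = €13,729.22 + €13,718.00 = €27,447.22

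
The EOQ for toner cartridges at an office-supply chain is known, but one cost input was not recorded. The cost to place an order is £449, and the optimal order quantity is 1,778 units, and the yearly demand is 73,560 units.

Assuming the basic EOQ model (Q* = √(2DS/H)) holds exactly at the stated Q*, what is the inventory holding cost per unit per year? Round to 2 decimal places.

£20.90

EOQ relation: Q² = 2DS/H, so rearrange for the unknown.
H = 2DS / Q² = 2 × 73,560 × 449 / 1,778² = 20.8956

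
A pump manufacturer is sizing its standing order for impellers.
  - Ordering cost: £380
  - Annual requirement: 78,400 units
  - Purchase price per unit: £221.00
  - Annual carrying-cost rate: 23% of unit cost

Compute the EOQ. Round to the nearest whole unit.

1,083 units

Carrying cost H = £221 × 23% = £50.8300/unit/yr
EOQ = √(2DS/H) = √(2 × 78,400 × 380 / 50.83)
    = √(1,172,221.13) ≈ 1,082.69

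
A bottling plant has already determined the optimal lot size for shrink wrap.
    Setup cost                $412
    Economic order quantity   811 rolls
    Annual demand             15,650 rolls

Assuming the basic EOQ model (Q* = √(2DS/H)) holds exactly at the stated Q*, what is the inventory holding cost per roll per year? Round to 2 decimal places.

$19.61

EOQ relation: Q² = 2DS/H, so rearrange for the unknown.
H = 2DS / Q² = 2 × 15,650 × 412 / 811² = 19.6065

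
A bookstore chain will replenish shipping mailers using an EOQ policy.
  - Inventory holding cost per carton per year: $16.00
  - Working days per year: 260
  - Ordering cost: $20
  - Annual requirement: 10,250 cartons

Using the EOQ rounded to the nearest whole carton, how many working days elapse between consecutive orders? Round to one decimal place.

4.1 days

2DS/H = 2·10,250·20/16 = 25,625.00
EOQ = √25,625.00 ≈ 160.08 → Q = 160 cartons
Days between orders = 260 / (D/Q) = 260 / 64.062 ≈ 4.059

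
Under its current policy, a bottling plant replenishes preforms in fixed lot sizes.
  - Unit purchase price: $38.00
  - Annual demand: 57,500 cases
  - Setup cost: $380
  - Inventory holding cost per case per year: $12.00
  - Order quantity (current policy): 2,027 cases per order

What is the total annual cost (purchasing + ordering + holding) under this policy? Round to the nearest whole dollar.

$2,207,941

Orders/yr = 57,500/2,027 = 28.367; ordering cost = 28.367 × $380 = $10,779.48
Average inventory = 2,027/2 = 1013.5; holding cost = 1013.5 × $12 = $12,162.00
Purchase cost = D·C = 57,500 × 38 = $2,185,000.00
Total = $10,779.48 + $12,162.00 + $2,185,000.00 = $2,207,941.48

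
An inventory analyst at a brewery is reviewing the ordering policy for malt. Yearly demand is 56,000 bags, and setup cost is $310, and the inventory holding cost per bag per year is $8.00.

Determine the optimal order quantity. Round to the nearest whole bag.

2,083 bags

2DS/H = 2·56,000·310/8 = 4,340,000.00
EOQ = √4,340,000.00 ≈ 2,083.27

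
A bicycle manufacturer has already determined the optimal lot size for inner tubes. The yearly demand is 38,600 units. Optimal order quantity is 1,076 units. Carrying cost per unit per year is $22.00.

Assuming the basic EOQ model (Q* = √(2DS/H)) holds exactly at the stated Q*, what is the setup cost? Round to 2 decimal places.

$329.94

Since Q* = (2DS/H)^½, squaring gives Q*²·H = 2DS.
S = Q²H / (2D) = 1,076² × 22 / (2 × 38,600) = 329.9362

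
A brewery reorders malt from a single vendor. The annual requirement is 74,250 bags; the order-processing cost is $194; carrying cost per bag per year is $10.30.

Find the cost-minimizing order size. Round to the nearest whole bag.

2DS/H = 2·74,250·194/10.3 = 2,796,990.29
EOQ = √2,796,990.29 ≈ 1,672.42

1,672 bags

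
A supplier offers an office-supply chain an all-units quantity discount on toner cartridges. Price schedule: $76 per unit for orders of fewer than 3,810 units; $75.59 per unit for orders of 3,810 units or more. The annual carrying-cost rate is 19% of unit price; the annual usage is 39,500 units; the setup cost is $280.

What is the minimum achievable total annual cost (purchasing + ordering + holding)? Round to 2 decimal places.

H₁ = 19%×$76 = $14.4400;  H₂ = 19%×$75.59 = $14.3621
EOQ₁ = √(2×39,500×280/14.4400) = 1,237.68  (< 3,810, feasible at tier 1)
EOQ₂ = √(2×39,500×280/14.3621) = 1,241.03  (< 3,810 → use Q = 3,810 at tier-2 price)
TC(tier 1 (EOQ₁), Q≈1,237.7) = $3,019,872.12
TC(tier 2, Q≈3,810.0) = $3,016,067.69
Minimum at tier 2: $3,016,067.69

$3,016,067.69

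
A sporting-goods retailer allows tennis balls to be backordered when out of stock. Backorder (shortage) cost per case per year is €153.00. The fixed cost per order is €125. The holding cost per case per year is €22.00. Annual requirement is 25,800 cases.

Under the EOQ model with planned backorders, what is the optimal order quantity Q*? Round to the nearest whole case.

579 cases

Q* = √(2DS/H) · √((H + b)/b)
   = √(2 × 25,800 × 125 / 22) · √((22 + 153) / 153)
   = 541.463 × 1.0695 ≈ 579.08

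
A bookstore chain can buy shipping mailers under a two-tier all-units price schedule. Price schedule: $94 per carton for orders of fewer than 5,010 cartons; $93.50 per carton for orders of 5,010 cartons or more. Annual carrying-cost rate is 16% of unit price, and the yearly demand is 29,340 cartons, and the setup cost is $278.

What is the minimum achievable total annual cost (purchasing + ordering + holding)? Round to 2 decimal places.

H₁ = 16%×$94 = $15.0400;  H₂ = 16%×$93.50 = $14.9600
EOQ₁ = √(2×29,340×278/15.0400) = 1,041.46  (< 5,010, feasible at tier 1)
EOQ₂ = √(2×29,340×278/14.9600) = 1,044.24  (< 5,010 → use Q = 5,010 at tier-2 price)
TC(tier 1 (EOQ₁), Q≈1,041.5) = $2,773,623.59
TC(tier 2, Q≈5,010.0) = $2,782,392.85
Minimum at tier 1 (EOQ₁): $2,773,623.59

$2,773,623.59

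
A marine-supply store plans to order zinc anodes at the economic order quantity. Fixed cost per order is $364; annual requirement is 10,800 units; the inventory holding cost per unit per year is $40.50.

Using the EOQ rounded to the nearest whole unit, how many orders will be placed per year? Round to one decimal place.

24.5 orders per year

EOQ = √(2DS/H) = √(2 × 10,800 × 364 / 40.5)
    = √(194,133.33) ≈ 440.61 → Q = 441
Orders per year = D/Q = 10,800 / 441 = 24.490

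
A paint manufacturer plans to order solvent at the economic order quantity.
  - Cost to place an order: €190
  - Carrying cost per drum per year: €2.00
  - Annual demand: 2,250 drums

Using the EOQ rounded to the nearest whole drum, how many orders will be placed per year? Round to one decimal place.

3.4 orders per year

Q* = √(2·D·S / H) = √(2·2,250·190 / 2) = √427,500.0 ≈ 653.83 → Q = 654
N = D/Q = 2,250/654 ≈ 3.440 orders/yr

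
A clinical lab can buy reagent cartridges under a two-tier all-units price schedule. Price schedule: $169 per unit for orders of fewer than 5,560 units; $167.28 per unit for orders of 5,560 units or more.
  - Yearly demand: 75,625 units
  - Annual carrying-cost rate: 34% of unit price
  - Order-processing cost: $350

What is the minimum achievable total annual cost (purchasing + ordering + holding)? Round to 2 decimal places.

$12,813,423.62

H₁ = 34%×$169 = $57.4600;  H₂ = 34%×$167.28 = $56.8752
EOQ₁ = √(2×75,625×350/57.4600) = 959.84  (< 5,560, feasible at tier 1)
EOQ₂ = √(2×75,625×350/56.8752) = 964.76  (< 5,560 → use Q = 5,560 at tier-2 price)
TC(tier 1 (EOQ₁), Q≈959.8) = $12,835,777.41
TC(tier 2, Q≈5,560.0) = $12,813,423.62
Minimum at tier 2: $12,813,423.62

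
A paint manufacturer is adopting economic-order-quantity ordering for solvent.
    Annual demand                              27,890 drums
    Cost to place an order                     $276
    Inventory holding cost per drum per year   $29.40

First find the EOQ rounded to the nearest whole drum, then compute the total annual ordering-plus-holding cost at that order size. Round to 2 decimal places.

$21,274.90

Optimal lot size Q* = (2 × 27,890 × $276 / $29.4)^½ ≈ 723.64 → Q = 724 drums
Annual ordering cost = (D/Q)·S = (27,890/724) × 276 = $10,632.10
Annual holding cost  = (Q/2)·H = (724/2) × 29.4 = $10,642.80
Total = $10,632.10 + $10,642.80 = $21,274.90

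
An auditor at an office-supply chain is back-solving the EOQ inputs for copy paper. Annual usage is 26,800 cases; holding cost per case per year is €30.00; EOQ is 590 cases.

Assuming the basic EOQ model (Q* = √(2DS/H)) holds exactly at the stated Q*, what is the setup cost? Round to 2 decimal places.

Since Q* = (2DS/H)^½, squaring gives Q*²·H = 2DS.
S = Q²H / (2D) = 590² × 30 / (2 × 26,800) = 194.8321

€194.83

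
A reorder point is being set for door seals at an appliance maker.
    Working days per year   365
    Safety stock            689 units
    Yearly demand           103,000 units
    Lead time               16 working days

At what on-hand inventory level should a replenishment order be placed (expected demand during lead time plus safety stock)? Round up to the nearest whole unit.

5,205 units

Daily demand d = 103,000 / 365 = 282.192 units/day
Demand during lead time = 282.192 × 16 = 4,515.07
Reorder point = 4,515.07 + 689 = 5,204.07 → round up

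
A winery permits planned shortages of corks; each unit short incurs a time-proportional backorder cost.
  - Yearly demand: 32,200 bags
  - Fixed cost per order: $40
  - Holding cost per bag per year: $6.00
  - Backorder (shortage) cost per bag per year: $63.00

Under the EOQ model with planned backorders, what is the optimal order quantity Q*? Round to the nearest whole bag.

686 bags

Q* = √(2DS/H) · √((H + b)/b)
   = √(2 × 32,200 × 40 / 6) · √((6 + 63) / 63)
   = 655.235 × 1.0465 ≈ 685.73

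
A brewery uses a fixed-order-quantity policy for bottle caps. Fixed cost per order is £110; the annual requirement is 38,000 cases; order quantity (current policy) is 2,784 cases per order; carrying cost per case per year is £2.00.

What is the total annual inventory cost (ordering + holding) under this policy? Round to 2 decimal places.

£4,285.44

Annual ordering cost = (D/Q)·S = (38,000/2,784) × 110 = £1,501.44
Annual holding cost  = (Q/2)·H = (2,784/2) × 2 = £2,784.00
Total = £1,501.44 + £2,784.00 = £4,285.44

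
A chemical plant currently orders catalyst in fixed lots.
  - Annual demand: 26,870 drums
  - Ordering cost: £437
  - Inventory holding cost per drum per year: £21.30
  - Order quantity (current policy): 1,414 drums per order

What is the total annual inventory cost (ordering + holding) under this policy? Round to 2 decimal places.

£23,363.34

Annual ordering cost = (D/Q)·S = (26,870/1,414) × 437 = £8,304.24
Annual holding cost  = (Q/2)·H = (1,414/2) × 21.3 = £15,059.10
Total = £8,304.24 + £15,059.10 = £23,363.34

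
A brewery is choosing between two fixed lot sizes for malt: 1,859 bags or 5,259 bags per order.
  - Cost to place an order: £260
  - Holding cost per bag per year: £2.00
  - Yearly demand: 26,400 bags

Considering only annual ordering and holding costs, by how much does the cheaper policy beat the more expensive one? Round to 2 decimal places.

£1,012.88

For each Q, cost = (D/Q)·S + (Q/2)·H.
TC(1,859) = (26,400/1,859)×260 + (1,859/2)×2 = £5,551.31
TC(5,259) = (26,400/5,259)×260 + (5,259/2)×2 = £6,564.19
|ΔTC| = |£5,551.31 − £6,564.19| = £1,012.88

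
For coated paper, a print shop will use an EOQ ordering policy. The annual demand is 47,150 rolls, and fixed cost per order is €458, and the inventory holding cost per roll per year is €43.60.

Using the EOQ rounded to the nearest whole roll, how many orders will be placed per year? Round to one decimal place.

47.4 orders per year

2DS/H = 2·47,150·458/43.6 = 990,582.57
EOQ = √990,582.57 ≈ 995.28 → Q = 995
Orders per year = D/Q = 47,150 / 995 = 47.387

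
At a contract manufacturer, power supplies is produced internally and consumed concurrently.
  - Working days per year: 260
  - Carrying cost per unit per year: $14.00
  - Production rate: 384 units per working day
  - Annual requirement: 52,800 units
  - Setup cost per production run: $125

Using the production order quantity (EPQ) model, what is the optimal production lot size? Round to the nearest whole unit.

Daily demand d = 52,800/260 = 203.077; p = 384; 1 − d/p = 0.47115
EPQ = √(2DS / (H(1 − d/p)))
    = √(2 × 52,800 × 125 / (14 × 0.47115)) ≈ 1,414.63

1,415 units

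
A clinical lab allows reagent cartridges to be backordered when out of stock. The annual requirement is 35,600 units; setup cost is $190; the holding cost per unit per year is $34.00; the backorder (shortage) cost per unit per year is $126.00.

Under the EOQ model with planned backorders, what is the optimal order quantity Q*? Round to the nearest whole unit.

711 units

Basic EOQ = √(2·35,600·190/34) = 630.779
Backorder adjustment √((H+b)/b) = √((34+126)/126) = 1.1269
Q* = 630.779 × 1.1269 ≈ 710.81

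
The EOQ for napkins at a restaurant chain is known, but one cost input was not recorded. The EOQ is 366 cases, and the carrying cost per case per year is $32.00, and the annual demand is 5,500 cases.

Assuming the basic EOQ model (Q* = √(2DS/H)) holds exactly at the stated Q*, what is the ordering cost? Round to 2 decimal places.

EOQ relation: Q² = 2DS/H, so rearrange for the unknown.
S = Q²H / (2D) = 366² × 32 / (2 × 5,500) = 389.6902

$389.69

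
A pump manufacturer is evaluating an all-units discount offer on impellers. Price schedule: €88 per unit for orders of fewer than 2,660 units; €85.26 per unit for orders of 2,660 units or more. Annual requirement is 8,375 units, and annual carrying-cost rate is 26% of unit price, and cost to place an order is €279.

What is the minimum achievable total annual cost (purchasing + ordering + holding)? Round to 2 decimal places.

H₁ = 26%×€88 = €22.8800;  H₂ = 26%×€85.26 = €22.1676
EOQ₁ = √(2×8,375×279/22.8800) = 451.94  (< 2,660, feasible at tier 1)
EOQ₂ = √(2×8,375×279/22.1676) = 459.15  (< 2,660 → use Q = 2,660 at tier-2 price)
TC(tier 1 (EOQ₁), Q≈451.9) = €747,340.40
TC(tier 2, Q≈2,660.0) = €744,413.84
Minimum at tier 2: €744,413.84

€744,413.84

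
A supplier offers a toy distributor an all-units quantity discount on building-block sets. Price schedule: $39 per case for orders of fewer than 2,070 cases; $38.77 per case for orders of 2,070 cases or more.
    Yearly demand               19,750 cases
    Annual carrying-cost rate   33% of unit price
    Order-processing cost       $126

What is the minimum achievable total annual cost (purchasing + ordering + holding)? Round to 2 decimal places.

$778,253.37

H₁ = 33%×$39 = $12.8700;  H₂ = 33%×$38.77 = $12.7941
EOQ₁ = √(2×19,750×126/12.8700) = 621.86  (< 2,070, feasible at tier 1)
EOQ₂ = √(2×19,750×126/12.7941) = 623.70  (< 2,070 → use Q = 2,070 at tier-2 price)
TC(tier 1 (EOQ₁), Q≈621.9) = $778,253.37
TC(tier 2, Q≈2,070.0) = $780,151.57
Minimum at tier 1 (EOQ₁): $778,253.37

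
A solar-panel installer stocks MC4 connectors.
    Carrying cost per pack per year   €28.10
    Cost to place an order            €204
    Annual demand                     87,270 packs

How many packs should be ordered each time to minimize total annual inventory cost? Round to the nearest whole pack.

Q* = √(2·D·S / H) = √(2·87,270·204 / 28.1) = √1,267,123.1 ≈ 1,125.67

1,126 packs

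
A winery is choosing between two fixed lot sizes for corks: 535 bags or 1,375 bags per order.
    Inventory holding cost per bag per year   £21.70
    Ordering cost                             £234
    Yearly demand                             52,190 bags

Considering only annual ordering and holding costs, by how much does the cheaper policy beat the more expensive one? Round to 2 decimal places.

£4,831.24

For each Q, cost = (D/Q)·S + (Q/2)·H.
TC(535) = (52,190/535)×234 + (535/2)×21.7 = £28,631.78
TC(1,375) = (52,190/1,375)×234 + (1,375/2)×21.7 = £23,800.54
|ΔTC| = |£28,631.78 − £23,800.54| = £4,831.24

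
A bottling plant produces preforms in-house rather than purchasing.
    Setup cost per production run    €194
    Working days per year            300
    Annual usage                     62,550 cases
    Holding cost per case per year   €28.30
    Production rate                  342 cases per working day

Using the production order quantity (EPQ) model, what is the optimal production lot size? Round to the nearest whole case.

1,482 cases

Daily demand d = 62,550/300 = 208.500; p = 342; 1 − d/p = 0.39035
EPQ = √(2DS / (H(1 − d/p)))
    = √(2 × 62,550 × 194 / (28.3 × 0.39035)) ≈ 1,482.21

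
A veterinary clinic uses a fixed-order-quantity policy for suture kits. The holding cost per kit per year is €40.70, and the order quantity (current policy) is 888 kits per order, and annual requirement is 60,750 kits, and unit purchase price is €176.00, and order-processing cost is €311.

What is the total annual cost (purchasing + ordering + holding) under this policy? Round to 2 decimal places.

Orders/yr = 60,750/888 = 68.412; ordering cost = 68.412 × €311 = €21,276.18
Average inventory = 888/2 = 444; holding cost = 444 × €40.7 = €18,070.80
Purchase cost = D·C = 60,750 × 176 = €10,692,000.00
Total = €21,276.18 + €18,070.80 + €10,692,000.00 = €10,731,346.98

€10,731,346.98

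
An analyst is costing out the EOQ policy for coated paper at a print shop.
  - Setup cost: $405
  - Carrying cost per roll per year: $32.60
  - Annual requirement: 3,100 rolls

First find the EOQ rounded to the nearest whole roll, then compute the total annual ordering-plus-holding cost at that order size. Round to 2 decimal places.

$9,047.59

2DS/H = 2·3,100·405/32.6 = 77,024.54
EOQ = √77,024.54 ≈ 277.53 → Q = 278 rolls
Orders/yr = 3,100/278 = 11.151; ordering cost = 11.151 × $405 = $4,516.19
Average inventory = 278/2 = 139; holding cost = 139 × $32.6 = $4,531.40
Total = $4,516.19 + $4,531.40 = $9,047.59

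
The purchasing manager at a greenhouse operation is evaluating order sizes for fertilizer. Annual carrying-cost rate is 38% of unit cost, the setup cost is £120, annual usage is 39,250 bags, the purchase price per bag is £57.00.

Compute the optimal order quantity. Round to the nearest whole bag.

Carrying cost H = £57 × 38% = £21.6600/bag/yr
Q* = √(2·D·S / H) = √(2·39,250·120 / 21.66) = √434,903.0 ≈ 659.47

659 bags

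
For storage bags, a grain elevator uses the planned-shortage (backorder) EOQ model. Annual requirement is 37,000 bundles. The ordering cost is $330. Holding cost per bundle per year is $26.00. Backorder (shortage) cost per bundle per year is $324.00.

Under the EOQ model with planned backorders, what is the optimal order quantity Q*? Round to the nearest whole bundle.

Basic EOQ = √(2·37,000·330/26) = 969.139
Backorder adjustment √((H+b)/b) = √((26+324)/324) = 1.0393
Q* = 969.139 × 1.0393 ≈ 1,007.27

1,007 bundles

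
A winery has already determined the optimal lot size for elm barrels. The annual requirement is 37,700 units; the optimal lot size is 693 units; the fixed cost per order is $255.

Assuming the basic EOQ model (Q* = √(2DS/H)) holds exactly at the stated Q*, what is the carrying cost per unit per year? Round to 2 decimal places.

$40.04

EOQ relation: Q² = 2DS/H, so rearrange for the unknown.
H = 2DS / Q² = 2 × 37,700 × 255 / 693² = 40.0355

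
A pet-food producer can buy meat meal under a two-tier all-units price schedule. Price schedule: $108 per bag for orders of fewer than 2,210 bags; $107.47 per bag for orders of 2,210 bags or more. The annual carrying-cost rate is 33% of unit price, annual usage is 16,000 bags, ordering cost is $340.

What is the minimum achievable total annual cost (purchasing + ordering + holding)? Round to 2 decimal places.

$1,747,691.70

H₁ = 33%×$108 = $35.6400;  H₂ = 33%×$107.47 = $35.4651
EOQ₁ = √(2×16,000×340/35.6400) = 552.52  (< 2,210, feasible at tier 1)
EOQ₂ = √(2×16,000×340/35.4651) = 553.88  (< 2,210 → use Q = 2,210 at tier-2 price)
TC(tier 1 (EOQ₁), Q≈552.5) = $1,747,691.70
TC(tier 2, Q≈2,210.0) = $1,761,170.47
Minimum at tier 1 (EOQ₁): $1,747,691.70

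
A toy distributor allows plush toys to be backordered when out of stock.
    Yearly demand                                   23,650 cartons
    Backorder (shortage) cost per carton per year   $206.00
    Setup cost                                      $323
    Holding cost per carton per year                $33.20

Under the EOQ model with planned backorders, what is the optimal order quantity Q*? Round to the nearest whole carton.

731 cartons

Basic EOQ = √(2·23,650·323/33.2) = 678.364
Backorder adjustment √((H+b)/b) = √((33.2+206)/206) = 1.0776
Q* = 678.364 × 1.0776 ≈ 730.99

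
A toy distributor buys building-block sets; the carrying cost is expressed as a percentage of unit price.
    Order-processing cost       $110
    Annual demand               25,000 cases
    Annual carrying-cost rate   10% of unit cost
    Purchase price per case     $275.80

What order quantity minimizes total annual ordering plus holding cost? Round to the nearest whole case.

447 cases

Carrying cost H = $275.8 × 10% = $27.5800/case/yr
2DS/H = 2·25,000·110/27.58 = 199,419.87
EOQ = √199,419.87 ≈ 446.56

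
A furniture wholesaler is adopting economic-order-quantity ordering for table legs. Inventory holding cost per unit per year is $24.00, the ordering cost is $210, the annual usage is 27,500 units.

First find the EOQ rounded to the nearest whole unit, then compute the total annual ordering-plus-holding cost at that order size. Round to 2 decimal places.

$16,649.33

EOQ = √(2DS/H) = √(2 × 27,500 × 210 / 24)
    = √(481,250.00) ≈ 693.72 → Q = 694 units
Ordering: D/Q × S = 27,500/694 × $210 = $8,321.33
Holding:  Q/2 × H = 694/2 × $24 = $8,328.00
Total = $8,321.33 + $8,328.00 = $16,649.33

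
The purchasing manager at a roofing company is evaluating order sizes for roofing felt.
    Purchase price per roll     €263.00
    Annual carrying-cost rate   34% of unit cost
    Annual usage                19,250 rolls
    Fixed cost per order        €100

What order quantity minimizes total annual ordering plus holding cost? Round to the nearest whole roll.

H = i·C = 0.34 × €263 = €89.4200 per roll-year
EOQ = √(2DS/H) = √(2 × 19,250 × 100 / 89.42)
    = √(43,055.24) ≈ 207.50

207 rolls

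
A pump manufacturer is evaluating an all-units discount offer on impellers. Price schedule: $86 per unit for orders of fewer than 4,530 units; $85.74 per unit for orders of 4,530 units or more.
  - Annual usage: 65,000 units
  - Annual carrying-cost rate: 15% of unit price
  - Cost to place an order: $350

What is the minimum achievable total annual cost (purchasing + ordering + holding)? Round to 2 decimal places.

H₁ = 15%×$86 = $12.9000;  H₂ = 15%×$85.74 = $12.8610
EOQ₁ = √(2×65,000×350/12.9000) = 1,878.07  (< 4,530, feasible at tier 1)
EOQ₂ = √(2×65,000×350/12.8610) = 1,880.91  (< 4,530 → use Q = 4,530 at tier-2 price)
TC(tier 1 (EOQ₁), Q≈1,878.1) = $5,614,227.05
TC(tier 2, Q≈4,530.0) = $5,607,252.24
Minimum at tier 2: $5,607,252.24

$5,607,252.24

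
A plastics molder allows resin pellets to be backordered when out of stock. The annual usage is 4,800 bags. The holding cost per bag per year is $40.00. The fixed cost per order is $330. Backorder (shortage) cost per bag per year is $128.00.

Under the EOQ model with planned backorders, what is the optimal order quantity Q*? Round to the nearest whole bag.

322 bags

Basic EOQ = √(2·4,800·330/40) = 281.425
Backorder adjustment √((H+b)/b) = √((40+128)/128) = 1.1456
Q* = 281.425 × 1.1456 ≈ 322.41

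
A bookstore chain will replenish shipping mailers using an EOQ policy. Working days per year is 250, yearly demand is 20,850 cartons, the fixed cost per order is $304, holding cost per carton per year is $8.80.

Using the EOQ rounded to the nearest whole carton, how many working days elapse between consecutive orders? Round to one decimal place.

14.4 days

Q* = √(2·D·S / H) = √(2·20,850·304 / 8.8) = √1,440,545.5 ≈ 1,200.23 → Q = 1,200 cartons
Days between orders = 250 / (D/Q) = 250 / 17.375 ≈ 14.388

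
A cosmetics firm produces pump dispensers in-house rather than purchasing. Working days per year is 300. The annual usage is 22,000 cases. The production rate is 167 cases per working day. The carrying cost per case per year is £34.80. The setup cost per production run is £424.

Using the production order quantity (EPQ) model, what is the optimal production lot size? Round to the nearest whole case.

978 cases

d = 22,000/300 = 73.3333 cases/day;  effective holding cost H(1 − d/p) = 34.8·(1 − 73.3333/167) = 19.51856
Q* = √(2DS / H_eff) = √(2·22,000·424 / 19.51856) ≈ 977.65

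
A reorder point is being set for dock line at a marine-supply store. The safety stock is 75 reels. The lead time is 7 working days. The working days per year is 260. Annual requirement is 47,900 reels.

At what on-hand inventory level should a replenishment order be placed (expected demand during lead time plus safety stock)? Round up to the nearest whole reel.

Daily demand d = 47,900 / 260 = 184.231 reels/day
Demand during lead time = 184.231 × 7 = 1,289.62
Reorder point = 1,289.62 + 75 = 1,364.62 → round up

1,365 reels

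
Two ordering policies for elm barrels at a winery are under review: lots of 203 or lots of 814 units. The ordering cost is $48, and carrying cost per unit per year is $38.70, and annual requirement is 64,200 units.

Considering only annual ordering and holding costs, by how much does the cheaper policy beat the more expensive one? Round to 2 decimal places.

$428.30

Annual cost at Q: ordering D·S/Q plus holding Q·H/2.
TC(203) = (64,200/203)×48 + (203/2)×38.7 = $19,108.35
TC(814) = (64,200/814)×48 + (814/2)×38.7 = $19,536.65
|ΔTC| = |$19,108.35 − $19,536.65| = $428.30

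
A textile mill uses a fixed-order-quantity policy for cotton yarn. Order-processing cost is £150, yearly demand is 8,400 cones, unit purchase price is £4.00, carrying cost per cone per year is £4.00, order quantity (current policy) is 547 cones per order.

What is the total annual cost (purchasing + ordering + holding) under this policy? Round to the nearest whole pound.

£36,997

Orders/yr = 8,400/547 = 15.356; ordering cost = 15.356 × £150 = £2,303.47
Average inventory = 547/2 = 273.5; holding cost = 273.5 × £4 = £1,094.00
Purchase cost = D·C = 8,400 × 4 = £33,600.00
Total = £2,303.47 + £1,094.00 + £33,600.00 = £36,997.47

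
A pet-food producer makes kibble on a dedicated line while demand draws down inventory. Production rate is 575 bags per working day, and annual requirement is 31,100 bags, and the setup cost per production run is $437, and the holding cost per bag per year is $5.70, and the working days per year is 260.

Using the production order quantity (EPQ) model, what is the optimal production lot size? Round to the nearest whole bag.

2,454 bags

Daily demand d = 31,100/260 = 119.615; p = 575; 1 − d/p = 0.79197
EPQ = √(2DS / (H(1 − d/p)))
    = √(2 × 31,100 × 437 / (5.7 × 0.79197)) ≈ 2,453.82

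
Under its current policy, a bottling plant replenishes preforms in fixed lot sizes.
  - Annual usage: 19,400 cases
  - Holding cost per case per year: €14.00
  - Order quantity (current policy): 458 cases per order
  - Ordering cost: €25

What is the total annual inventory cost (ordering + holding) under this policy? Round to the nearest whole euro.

Ordering: D/Q × S = 19,400/458 × €25 = €1,058.95
Holding:  Q/2 × H = 458/2 × €14 = €3,206.00
Total = €1,058.95 + €3,206.00 = €4,264.95

€4,265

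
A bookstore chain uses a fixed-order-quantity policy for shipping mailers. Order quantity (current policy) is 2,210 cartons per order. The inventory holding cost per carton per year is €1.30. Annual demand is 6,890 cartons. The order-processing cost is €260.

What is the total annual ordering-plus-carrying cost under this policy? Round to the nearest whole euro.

€2,247

Orders/yr = 6,890/2,210 = 3.118; ordering cost = 3.118 × €260 = €810.59
Average inventory = 2,210/2 = 1105; holding cost = 1105 × €1.3 = €1,436.50
Total = €810.59 + €1,436.50 = €2,247.09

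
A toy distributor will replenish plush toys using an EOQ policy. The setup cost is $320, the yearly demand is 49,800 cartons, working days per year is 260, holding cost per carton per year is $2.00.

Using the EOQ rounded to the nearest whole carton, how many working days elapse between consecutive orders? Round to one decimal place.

20.8 days

EOQ = √(2DS/H) = √(2 × 49,800 × 320 / 2)
    = √(15,936,000.00) ≈ 3,991.99 → Q = 3,992 cartons
Days between orders = 260 / (D/Q) = 260 / 12.475 ≈ 20.842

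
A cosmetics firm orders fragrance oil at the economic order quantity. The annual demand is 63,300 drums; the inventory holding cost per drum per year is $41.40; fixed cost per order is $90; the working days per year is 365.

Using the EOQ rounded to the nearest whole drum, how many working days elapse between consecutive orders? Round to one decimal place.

3.0 days

2DS/H = 2·63,300·90/41.4 = 275,217.39
EOQ = √275,217.39 ≈ 524.61 → Q = 525 drums
Days between orders = 365 / (D/Q) = 365 / 120.571 ≈ 3.027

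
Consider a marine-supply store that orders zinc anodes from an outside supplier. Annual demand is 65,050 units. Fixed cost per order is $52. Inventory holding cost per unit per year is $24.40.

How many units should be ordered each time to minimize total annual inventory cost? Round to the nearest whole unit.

527 units

Q* = √(2·D·S / H) = √(2·65,050·52 / 24.4) = √277,262.3 ≈ 526.56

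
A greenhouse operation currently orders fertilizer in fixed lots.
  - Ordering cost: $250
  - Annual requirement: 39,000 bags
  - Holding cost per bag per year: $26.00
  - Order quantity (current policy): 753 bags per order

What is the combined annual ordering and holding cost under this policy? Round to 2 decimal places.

Ordering: D/Q × S = 39,000/753 × $250 = $12,948.21
Holding:  Q/2 × H = 753/2 × $26 = $9,789.00
Total = $12,948.21 + $9,789.00 = $22,737.21

$22,737.21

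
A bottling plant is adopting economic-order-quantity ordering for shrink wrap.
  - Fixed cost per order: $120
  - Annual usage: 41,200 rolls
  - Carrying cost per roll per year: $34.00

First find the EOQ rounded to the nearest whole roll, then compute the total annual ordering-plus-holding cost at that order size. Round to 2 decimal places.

Optimal lot size Q* = (2 × 41,200 × $120 / $34)^½ ≈ 539.28 → Q = 539 rolls
Annual ordering cost = (D/Q)·S = (41,200/539) × 120 = $9,172.54
Annual holding cost  = (Q/2)·H = (539/2) × 34 = $9,163.00
Total = $9,172.54 + $9,163.00 = $18,335.54

$18,335.54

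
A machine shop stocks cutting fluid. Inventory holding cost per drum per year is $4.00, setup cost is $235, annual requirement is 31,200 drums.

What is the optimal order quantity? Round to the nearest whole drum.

1,915 drums

Optimal lot size Q* = (2 × 31,200 × $235 / $4)^½ ≈ 1,914.68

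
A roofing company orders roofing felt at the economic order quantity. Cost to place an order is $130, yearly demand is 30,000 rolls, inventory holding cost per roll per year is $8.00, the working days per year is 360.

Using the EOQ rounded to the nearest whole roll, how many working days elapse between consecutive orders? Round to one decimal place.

11.8 days

Optimal lot size Q* = (2 × 30,000 × $130 / $8)^½ ≈ 987.42 → Q = 987 rolls
Cycle time = (working days × Q)/D = (360 × 987) / 30,000 = 11.844 days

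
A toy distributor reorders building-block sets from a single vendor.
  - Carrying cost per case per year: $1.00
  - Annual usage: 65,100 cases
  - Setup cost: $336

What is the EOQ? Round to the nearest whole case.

6,614 cases

Optimal lot size Q* = (2 × 65,100 × $336 / $1)^½ ≈ 6,614.17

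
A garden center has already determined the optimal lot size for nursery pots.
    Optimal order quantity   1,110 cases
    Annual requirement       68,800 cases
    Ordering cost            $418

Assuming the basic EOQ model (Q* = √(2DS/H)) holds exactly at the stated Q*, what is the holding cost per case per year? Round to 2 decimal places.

$46.68

From Q* = √(2DS/H) ⇒ Q*² = 2DS/H.
H = 2DS / Q² = 2 × 68,800 × 418 / 1,110² = 46.6819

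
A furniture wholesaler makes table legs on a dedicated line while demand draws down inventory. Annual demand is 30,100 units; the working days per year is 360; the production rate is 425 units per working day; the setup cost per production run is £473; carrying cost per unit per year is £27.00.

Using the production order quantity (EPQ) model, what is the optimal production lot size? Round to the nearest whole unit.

d = 30,100/360 = 83.6111 units/day;  effective holding cost H(1 − d/p) = 27·(1 − 83.6111/425) = 21.68824
Q* = √(2DS / H_eff) = √(2·30,100·473 / 21.68824) ≈ 1,145.82

1,146 units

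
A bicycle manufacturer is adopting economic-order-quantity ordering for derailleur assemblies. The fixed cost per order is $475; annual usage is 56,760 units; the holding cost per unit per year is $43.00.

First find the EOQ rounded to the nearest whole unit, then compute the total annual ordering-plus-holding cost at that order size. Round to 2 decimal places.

Optimal lot size Q* = (2 × 56,760 × $475 / $43)^½ ≈ 1,119.82 → Q = 1,120 units
Orders/yr = 56,760/1,120 = 50.679; ordering cost = 50.679 × $475 = $24,072.32
Average inventory = 1,120/2 = 560; holding cost = 560 × $43 = $24,080.00
Total = $24,072.32 + $24,080.00 = $48,152.32

$48,152.32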